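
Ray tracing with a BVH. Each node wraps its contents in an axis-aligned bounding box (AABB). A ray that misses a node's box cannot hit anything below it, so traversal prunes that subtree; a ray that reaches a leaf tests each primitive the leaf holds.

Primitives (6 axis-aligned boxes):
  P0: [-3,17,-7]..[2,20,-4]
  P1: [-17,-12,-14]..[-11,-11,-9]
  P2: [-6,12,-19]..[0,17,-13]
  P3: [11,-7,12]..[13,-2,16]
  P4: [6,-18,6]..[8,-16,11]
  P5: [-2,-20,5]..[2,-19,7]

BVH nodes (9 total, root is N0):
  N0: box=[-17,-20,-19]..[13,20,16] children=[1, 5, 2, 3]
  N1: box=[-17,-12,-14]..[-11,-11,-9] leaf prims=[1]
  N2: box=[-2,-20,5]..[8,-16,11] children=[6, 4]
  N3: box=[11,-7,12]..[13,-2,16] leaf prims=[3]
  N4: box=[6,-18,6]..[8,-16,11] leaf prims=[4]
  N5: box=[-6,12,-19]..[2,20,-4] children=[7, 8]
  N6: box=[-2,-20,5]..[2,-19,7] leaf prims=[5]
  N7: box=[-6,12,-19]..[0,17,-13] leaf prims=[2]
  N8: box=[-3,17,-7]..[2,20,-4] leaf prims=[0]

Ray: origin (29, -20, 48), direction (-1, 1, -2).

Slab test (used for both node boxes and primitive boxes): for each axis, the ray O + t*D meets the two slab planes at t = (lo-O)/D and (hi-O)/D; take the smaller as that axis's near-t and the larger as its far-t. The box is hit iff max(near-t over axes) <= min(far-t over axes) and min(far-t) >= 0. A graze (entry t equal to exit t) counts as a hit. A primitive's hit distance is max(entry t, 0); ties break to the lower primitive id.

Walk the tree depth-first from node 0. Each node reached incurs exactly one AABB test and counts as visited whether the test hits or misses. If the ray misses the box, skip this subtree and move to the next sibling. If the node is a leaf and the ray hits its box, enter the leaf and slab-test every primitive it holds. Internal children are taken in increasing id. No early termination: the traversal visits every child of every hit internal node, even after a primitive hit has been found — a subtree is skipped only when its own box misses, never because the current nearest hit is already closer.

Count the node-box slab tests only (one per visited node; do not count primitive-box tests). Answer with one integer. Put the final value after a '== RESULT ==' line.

Traverse from the root:
N0 x:[16,46] y:[0,40] z:[16,67/2] -> hit [16,67/2], descend [1, 2, 3, 5]
  N1 x:[40,46] y:[8,9] z:[57/2,31] -> miss, prune
  N2 x:[21,31] y:[0,4] z:[37/2,43/2] -> miss, prune
  N3 x:[16,18] y:[13,18] z:[16,18] -> hit [16,18] leaf, test {P3@t=16}
  N5 x:[27,35] y:[32,40] z:[26,67/2] -> hit [32,67/2], descend [7, 8]
    N7 x:[29,35] y:[32,37] z:[61/2,67/2] -> hit [32,67/2] leaf, test {P2@t=32}
    N8 x:[27,32] y:[37,40] z:[26,55/2] -> miss, prune

Visited [0, 1, 2, 3, 5, 7, 8]. Tests: 7 box, 2 leaf. Nearest: P3.

== RESULT ==
7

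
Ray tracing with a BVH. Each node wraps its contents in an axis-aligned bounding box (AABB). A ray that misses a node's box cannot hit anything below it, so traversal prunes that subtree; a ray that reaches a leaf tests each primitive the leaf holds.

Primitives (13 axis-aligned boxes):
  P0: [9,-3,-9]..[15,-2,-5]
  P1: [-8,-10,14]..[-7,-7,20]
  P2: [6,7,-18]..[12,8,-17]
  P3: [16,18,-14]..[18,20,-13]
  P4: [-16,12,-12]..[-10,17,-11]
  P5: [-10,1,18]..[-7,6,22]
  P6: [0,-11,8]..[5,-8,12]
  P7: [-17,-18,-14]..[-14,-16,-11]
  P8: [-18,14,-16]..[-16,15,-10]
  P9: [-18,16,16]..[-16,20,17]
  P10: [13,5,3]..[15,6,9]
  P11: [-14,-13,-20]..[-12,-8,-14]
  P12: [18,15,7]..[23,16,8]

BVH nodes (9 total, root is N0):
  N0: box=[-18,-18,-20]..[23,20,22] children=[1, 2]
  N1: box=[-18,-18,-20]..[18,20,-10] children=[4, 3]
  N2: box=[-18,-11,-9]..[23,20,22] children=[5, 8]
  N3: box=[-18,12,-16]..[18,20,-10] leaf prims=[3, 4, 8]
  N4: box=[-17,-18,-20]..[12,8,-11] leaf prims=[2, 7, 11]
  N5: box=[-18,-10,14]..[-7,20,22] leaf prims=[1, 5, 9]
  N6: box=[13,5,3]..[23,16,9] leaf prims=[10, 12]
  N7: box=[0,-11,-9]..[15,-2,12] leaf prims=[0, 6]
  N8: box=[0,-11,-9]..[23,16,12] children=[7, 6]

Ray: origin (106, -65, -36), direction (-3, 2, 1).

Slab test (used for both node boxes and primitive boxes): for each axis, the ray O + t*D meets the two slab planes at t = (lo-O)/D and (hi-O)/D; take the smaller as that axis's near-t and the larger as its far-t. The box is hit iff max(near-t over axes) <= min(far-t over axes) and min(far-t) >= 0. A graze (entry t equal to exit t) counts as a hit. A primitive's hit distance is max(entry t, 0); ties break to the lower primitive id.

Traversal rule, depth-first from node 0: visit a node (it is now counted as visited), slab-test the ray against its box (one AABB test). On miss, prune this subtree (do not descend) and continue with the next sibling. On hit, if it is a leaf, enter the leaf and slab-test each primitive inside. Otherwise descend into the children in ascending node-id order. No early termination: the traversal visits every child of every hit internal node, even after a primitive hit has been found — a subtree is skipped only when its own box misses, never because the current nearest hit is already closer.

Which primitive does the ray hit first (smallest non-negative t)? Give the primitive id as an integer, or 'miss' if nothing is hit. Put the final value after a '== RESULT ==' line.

Walk:
N0 x:[83/3,124/3] y:[47/2,85/2] z:[16,58] -> hit [83/3,124/3], descend [1, 2]
  N1 x:[88/3,124/3] y:[47/2,85/2] z:[16,26] -> miss, prune
  N2 x:[83/3,124/3] y:[27,85/2] z:[27,58] -> hit [83/3,124/3], descend [5, 8]
    N5 x:[113/3,124/3] y:[55/2,85/2] z:[50,58] -> miss, prune
    N8 x:[83/3,106/3] y:[27,81/2] z:[27,48] -> hit [83/3,106/3], descend [6, 7]
      N6 x:[83/3,31] y:[35,81/2] z:[39,45] -> miss, prune
      N7 x:[91/3,106/3] y:[27,63/2] z:[27,48] -> hit [91/3,63/2] leaf, test {P0@t=31, P6(miss)}

Summary -> nodes [0, 1, 2, 5, 8, 6, 7]; box-tests=7; leaf-entries=1; first=P0

== RESULT ==
0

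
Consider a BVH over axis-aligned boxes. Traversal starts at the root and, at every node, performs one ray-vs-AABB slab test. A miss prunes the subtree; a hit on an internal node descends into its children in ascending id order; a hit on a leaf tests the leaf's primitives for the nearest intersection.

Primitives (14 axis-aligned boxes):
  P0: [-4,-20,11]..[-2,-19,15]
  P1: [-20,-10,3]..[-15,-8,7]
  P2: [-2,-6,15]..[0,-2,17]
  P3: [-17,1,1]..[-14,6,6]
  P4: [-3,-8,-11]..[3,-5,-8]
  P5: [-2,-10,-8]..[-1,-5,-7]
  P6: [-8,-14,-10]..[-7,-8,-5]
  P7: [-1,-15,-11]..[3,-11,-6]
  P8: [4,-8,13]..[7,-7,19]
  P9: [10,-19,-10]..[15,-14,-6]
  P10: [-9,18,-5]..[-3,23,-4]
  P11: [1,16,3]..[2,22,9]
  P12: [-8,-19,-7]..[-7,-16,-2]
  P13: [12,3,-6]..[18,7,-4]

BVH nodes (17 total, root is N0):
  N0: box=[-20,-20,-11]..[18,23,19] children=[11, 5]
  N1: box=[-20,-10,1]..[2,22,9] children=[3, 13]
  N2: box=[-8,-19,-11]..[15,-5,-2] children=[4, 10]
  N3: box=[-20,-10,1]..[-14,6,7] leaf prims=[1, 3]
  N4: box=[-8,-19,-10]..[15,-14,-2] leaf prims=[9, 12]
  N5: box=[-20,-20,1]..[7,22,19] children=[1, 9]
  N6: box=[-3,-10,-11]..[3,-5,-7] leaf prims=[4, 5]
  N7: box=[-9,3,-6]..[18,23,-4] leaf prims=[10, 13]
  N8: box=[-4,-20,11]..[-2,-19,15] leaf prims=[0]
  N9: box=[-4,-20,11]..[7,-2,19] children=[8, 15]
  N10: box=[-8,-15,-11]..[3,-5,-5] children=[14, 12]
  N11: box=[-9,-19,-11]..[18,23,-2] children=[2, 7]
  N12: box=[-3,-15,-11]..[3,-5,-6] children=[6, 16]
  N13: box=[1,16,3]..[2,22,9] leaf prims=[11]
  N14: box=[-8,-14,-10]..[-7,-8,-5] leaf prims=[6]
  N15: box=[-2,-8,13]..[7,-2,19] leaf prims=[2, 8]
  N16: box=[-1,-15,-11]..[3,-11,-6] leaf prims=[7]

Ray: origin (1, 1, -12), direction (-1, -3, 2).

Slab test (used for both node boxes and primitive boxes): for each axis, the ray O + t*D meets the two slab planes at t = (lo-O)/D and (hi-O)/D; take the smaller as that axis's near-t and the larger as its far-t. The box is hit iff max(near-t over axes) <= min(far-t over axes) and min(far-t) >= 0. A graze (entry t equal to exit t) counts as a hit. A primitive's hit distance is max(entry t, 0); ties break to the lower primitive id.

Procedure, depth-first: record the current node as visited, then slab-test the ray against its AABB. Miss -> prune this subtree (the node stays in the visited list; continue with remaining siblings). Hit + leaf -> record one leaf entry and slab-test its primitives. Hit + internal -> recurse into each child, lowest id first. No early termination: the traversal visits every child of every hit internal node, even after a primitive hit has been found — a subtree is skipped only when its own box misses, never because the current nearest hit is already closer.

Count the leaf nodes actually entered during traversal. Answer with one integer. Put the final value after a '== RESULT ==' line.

Trace the traversal:
N0 x:[-17,21] y:[-22/3,7] z:[1/2,31/2] -> hit [1/2,7], descend [5, 11]
  N5 x:[-6,21] y:[-7,7] z:[13/2,31/2] -> hit [13/2,7], descend [1, 9]
    N1 x:[-1,21] y:[-7,11/3] z:[13/2,21/2] -> miss, prune
    N9 x:[-6,5] y:[1,7] z:[23/2,31/2] -> miss, prune
  N11 x:[-17,10] y:[-22/3,20/3] z:[1/2,5] -> hit [1/2,5], descend [2, 7]
    N2 x:[-14,9] y:[2,20/3] z:[1/2,5] -> hit [2,5], descend [4, 10]
      N4 x:[-14,9] y:[5,20/3] z:[1,5] -> hit [5,5] leaf, test {P9(miss), P12(miss)}
      N10 x:[-2,9] y:[2,16/3] z:[1/2,7/2] -> hit [2,7/2], descend [12, 14]
        N12 x:[-2,4] y:[2,16/3] z:[1/2,3] -> hit [2,3], descend [6, 16]
          N6 x:[-2,4] y:[2,11/3] z:[1/2,5/2] -> hit [2,5/2] leaf, test {P4@t=2, P5@t=2}
          N16 x:[-2,2] y:[4,16/3] z:[1/2,3] -> miss, prune
        N14 x:[8,9] y:[3,5] z:[1,7/2] -> miss, prune
    N7 x:[-17,10] y:[-22/3,-2/3] z:[3,4] -> miss, prune

13 AABB tests over nodes [0, 5, 1, 9, 11, 2, 4, 10, 12, 6, 16, 14, 7]; 2 leaves entered; closest P4.

== RESULT ==
2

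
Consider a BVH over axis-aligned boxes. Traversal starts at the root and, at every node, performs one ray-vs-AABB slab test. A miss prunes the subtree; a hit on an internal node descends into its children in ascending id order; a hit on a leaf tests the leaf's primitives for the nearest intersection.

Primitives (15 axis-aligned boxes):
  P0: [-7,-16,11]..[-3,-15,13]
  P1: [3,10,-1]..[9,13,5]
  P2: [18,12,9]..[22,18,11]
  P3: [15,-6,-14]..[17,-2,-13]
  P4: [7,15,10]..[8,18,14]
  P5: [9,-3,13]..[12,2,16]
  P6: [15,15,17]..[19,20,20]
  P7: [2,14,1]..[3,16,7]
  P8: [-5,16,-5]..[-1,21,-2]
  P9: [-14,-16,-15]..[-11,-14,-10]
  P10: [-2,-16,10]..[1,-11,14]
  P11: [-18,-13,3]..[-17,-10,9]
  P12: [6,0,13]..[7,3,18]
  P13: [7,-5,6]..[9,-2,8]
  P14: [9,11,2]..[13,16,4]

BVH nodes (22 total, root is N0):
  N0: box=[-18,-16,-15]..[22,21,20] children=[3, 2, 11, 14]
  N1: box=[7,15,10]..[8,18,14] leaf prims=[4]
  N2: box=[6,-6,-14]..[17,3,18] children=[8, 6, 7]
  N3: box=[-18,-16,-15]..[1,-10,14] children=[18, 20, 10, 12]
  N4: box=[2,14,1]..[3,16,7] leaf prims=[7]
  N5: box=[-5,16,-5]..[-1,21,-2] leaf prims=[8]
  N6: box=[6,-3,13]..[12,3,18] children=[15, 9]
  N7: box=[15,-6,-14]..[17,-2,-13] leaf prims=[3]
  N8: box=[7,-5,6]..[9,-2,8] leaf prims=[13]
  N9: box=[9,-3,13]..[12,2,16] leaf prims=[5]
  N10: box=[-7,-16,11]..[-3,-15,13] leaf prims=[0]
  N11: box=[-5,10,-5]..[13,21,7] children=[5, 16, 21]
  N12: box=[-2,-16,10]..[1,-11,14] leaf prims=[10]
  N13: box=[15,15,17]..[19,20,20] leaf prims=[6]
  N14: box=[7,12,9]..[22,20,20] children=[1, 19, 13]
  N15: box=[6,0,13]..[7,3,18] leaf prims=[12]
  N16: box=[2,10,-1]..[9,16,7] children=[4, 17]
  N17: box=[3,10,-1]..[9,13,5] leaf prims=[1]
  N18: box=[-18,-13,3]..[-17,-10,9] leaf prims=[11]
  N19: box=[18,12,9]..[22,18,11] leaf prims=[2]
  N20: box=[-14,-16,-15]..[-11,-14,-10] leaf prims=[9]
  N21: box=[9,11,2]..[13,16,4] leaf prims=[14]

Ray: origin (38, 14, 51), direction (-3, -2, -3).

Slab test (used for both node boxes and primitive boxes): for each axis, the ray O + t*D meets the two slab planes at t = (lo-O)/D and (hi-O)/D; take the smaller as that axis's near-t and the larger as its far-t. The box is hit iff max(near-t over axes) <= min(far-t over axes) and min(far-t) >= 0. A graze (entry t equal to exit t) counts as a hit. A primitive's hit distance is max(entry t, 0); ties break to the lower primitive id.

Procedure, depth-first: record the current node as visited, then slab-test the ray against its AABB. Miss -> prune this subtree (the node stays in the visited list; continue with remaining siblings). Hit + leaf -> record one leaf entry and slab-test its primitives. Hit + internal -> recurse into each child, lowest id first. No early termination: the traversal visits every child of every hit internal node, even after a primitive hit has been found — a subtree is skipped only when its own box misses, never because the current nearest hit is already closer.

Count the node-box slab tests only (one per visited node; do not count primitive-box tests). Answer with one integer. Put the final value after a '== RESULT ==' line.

Walk:
N0 x:[16/3,56/3] y:[-7/2,15] z:[31/3,22] -> hit [31/3,15], descend [2, 3, 11, 14]
  N2 x:[7,32/3] y:[11/2,10] z:[11,65/3] -> miss, prune
  N3 x:[37/3,56/3] y:[12,15] z:[37/3,22] -> hit [37/3,15], descend [10, 12, 18, 20]
    N10 x:[41/3,15] y:[29/2,15] z:[38/3,40/3] -> miss, prune
    N12 x:[37/3,40/3] y:[25/2,15] z:[37/3,41/3] -> hit [25/2,40/3] leaf, test {P10@t=25/2}
    N18 x:[55/3,56/3] y:[12,27/2] z:[14,16] -> miss, prune
    N20 x:[49/3,52/3] y:[14,15] z:[61/3,22] -> miss, prune
  N11 x:[25/3,43/3] y:[-7/2,2] z:[44/3,56/3] -> miss, prune
  N14 x:[16/3,31/3] y:[-3,1] z:[31/3,14] -> miss, prune

Visited [0, 2, 3, 10, 12, 18, 20, 11, 14]. Tests: 9 box, 1 leaf. Nearest: P10.

== RESULT ==
9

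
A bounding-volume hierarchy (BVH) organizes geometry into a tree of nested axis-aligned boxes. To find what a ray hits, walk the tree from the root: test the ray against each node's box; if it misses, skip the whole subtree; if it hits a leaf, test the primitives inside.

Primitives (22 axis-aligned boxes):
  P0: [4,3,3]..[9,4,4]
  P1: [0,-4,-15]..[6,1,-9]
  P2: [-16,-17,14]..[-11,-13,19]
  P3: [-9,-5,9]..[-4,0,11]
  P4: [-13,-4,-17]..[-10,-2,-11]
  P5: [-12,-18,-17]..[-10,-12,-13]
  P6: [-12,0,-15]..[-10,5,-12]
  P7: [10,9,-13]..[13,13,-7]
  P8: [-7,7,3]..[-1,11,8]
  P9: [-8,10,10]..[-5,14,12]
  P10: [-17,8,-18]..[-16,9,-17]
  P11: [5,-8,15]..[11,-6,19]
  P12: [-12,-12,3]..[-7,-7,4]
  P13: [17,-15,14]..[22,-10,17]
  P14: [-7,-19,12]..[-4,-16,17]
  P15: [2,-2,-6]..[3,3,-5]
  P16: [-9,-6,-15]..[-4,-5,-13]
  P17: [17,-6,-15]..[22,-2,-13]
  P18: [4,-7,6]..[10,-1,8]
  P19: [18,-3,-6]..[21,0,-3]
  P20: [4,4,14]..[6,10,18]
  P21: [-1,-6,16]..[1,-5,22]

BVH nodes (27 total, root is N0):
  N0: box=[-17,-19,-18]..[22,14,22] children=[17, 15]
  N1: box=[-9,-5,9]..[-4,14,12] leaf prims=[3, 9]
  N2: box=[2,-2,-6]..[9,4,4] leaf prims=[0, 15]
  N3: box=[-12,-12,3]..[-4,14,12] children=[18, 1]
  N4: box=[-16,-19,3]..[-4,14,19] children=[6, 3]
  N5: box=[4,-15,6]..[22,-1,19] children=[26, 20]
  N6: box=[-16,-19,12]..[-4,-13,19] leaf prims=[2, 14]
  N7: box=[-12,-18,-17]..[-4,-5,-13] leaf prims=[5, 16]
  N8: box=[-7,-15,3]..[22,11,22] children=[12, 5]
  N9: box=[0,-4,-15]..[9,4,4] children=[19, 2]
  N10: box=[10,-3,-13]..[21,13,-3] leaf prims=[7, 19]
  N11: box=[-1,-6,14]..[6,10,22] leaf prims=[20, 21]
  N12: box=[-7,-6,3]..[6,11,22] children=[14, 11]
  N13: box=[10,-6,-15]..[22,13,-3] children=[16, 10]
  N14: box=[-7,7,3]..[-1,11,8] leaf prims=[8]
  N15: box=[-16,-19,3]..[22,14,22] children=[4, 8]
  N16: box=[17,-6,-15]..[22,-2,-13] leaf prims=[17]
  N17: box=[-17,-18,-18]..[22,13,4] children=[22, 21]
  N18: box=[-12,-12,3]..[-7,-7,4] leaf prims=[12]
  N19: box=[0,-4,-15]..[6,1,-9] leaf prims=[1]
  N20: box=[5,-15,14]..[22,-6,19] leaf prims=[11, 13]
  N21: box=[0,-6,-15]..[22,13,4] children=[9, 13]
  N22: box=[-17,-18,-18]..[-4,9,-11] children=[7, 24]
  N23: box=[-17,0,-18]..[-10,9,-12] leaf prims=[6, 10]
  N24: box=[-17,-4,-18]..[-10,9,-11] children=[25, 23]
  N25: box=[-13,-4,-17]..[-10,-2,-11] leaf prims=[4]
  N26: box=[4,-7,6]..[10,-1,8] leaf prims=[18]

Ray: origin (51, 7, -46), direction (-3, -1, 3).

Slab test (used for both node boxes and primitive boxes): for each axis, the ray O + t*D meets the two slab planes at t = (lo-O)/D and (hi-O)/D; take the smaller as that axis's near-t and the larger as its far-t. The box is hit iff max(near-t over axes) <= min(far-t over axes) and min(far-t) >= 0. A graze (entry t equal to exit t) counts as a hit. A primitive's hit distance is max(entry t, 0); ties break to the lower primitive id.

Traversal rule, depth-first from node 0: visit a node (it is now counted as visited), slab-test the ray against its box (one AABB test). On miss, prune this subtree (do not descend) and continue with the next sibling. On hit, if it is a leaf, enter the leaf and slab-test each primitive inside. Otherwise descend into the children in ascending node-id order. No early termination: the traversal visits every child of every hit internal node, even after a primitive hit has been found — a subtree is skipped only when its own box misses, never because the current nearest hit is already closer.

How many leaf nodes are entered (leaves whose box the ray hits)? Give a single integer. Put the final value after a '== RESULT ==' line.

Walk:
N0 x:[29/3,68/3] y:[-7,26] z:[28/3,68/3] -> hit [29/3,68/3], descend [15, 17]
  N15 x:[29/3,67/3] y:[-7,26] z:[49/3,68/3] -> hit [49/3,67/3], descend [4, 8]
    N4 x:[55/3,67/3] y:[-7,26] z:[49/3,65/3] -> hit [55/3,65/3], descend [3, 6]
      N3 x:[55/3,21] y:[-7,19] z:[49/3,58/3] -> hit [55/3,19], descend [1, 18]
        N1 x:[55/3,20] y:[-7,12] z:[55/3,58/3] -> miss, prune
        N18 x:[58/3,21] y:[14,19] z:[49/3,50/3] -> miss, prune
      N6 x:[55/3,67/3] y:[20,26] z:[58/3,65/3] -> hit [20,65/3] leaf, test {P2@t=62/3, P14(miss)}
    N8 x:[29/3,58/3] y:[-4,22] z:[49/3,68/3] -> hit [49/3,58/3], descend [5, 12]
      N5 x:[29/3,47/3] y:[8,22] z:[52/3,65/3] -> miss, prune
      N12 x:[15,58/3] y:[-4,13] z:[49/3,68/3] -> miss, prune
  N17 x:[29/3,68/3] y:[-6,25] z:[28/3,50/3] -> hit [29/3,50/3], descend [21, 22]
    N21 x:[29/3,17] y:[-6,13] z:[31/3,50/3] -> hit [31/3,13], descend [9, 13]
      N9 x:[14,17] y:[3,11] z:[31/3,50/3] -> miss, prune
      N13 x:[29/3,41/3] y:[-6,13] z:[31/3,43/3] -> hit [31/3,13], descend [10, 16]
        N10 x:[10,41/3] y:[-6,10] z:[11,43/3] -> miss, prune
        N16 x:[29/3,34/3] y:[9,13] z:[31/3,11] -> hit [31/3,11] leaf, test {P17@t=31/3}
    N22 x:[55/3,68/3] y:[-2,25] z:[28/3,35/3] -> miss, prune

Visited [0, 15, 4, 3, 1, 18, 6, 8, 5, 12, 17, 21, 9, 13, 10, 16, 22]. Tests: 17 box, 2 leaf. Nearest: P17.

== RESULT ==
2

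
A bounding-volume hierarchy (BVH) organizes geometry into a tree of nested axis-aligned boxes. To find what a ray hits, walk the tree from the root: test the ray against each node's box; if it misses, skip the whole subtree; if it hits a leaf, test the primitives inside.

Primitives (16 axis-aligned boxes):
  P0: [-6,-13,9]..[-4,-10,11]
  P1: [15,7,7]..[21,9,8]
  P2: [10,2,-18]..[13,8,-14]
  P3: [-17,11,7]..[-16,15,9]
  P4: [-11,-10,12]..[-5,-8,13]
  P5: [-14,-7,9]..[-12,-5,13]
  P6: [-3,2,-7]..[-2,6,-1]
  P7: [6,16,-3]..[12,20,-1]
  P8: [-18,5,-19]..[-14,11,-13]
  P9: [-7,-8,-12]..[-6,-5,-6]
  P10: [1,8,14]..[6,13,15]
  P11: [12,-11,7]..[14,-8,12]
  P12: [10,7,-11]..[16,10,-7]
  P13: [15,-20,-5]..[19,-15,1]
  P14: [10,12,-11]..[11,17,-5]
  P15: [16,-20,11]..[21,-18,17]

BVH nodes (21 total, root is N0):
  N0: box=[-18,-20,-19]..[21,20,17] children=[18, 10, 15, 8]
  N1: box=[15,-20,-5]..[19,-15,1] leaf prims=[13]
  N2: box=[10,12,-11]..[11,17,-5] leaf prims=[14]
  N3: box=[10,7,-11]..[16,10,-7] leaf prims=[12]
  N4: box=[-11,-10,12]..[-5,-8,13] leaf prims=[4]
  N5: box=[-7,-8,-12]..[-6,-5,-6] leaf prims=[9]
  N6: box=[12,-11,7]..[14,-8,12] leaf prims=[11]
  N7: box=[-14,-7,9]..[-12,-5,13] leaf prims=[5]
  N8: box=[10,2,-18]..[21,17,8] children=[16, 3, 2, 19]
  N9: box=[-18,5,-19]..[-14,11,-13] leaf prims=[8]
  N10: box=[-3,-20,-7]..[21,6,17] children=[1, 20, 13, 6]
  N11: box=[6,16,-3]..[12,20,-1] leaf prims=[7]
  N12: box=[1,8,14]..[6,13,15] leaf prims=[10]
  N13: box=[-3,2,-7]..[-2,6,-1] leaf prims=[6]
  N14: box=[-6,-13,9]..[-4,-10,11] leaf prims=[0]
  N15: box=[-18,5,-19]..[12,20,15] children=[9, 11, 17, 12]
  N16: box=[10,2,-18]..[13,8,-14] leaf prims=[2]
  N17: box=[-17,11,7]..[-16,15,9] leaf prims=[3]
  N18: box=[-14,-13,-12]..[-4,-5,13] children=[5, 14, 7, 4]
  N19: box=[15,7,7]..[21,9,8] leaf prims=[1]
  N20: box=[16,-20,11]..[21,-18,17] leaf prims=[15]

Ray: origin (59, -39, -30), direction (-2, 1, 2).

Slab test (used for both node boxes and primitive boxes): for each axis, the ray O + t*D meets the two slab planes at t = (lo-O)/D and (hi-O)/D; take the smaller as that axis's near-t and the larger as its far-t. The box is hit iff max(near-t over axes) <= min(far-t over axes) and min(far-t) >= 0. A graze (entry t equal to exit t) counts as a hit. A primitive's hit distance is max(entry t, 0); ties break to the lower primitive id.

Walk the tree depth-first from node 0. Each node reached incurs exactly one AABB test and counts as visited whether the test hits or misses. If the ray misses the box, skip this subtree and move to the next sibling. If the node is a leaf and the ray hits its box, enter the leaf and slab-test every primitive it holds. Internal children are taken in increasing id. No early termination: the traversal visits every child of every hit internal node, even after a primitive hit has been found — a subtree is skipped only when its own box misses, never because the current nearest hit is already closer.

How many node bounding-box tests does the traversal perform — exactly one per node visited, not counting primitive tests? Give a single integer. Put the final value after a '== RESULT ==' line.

Trace the traversal:
N0 x:[19,77/2] y:[19,59] z:[11/2,47/2] -> hit [19,47/2], descend [8, 10, 15, 18]
  N8 x:[19,49/2] y:[41,56] z:[6,19] -> miss, prune
  N10 x:[19,31] y:[19,45] z:[23/2,47/2] -> hit [19,47/2], descend [1, 6, 13, 20]
    N1 x:[20,22] y:[19,24] z:[25/2,31/2] -> miss, prune
    N6 x:[45/2,47/2] y:[28,31] z:[37/2,21] -> miss, prune
    N13 x:[61/2,31] y:[41,45] z:[23/2,29/2] -> miss, prune
    N20 x:[19,43/2] y:[19,21] z:[41/2,47/2] -> hit [41/2,21] leaf, test {P15@t=41/2}
  N15 x:[47/2,77/2] y:[44,59] z:[11/2,45/2] -> miss, prune
  N18 x:[63/2,73/2] y:[26,34] z:[9,43/2] -> miss, prune

order=[0, 8, 10, 1, 6, 13, 20, 15, 18]  |boxes|=9  |leaves|=1  hit=P15

== RESULT ==
9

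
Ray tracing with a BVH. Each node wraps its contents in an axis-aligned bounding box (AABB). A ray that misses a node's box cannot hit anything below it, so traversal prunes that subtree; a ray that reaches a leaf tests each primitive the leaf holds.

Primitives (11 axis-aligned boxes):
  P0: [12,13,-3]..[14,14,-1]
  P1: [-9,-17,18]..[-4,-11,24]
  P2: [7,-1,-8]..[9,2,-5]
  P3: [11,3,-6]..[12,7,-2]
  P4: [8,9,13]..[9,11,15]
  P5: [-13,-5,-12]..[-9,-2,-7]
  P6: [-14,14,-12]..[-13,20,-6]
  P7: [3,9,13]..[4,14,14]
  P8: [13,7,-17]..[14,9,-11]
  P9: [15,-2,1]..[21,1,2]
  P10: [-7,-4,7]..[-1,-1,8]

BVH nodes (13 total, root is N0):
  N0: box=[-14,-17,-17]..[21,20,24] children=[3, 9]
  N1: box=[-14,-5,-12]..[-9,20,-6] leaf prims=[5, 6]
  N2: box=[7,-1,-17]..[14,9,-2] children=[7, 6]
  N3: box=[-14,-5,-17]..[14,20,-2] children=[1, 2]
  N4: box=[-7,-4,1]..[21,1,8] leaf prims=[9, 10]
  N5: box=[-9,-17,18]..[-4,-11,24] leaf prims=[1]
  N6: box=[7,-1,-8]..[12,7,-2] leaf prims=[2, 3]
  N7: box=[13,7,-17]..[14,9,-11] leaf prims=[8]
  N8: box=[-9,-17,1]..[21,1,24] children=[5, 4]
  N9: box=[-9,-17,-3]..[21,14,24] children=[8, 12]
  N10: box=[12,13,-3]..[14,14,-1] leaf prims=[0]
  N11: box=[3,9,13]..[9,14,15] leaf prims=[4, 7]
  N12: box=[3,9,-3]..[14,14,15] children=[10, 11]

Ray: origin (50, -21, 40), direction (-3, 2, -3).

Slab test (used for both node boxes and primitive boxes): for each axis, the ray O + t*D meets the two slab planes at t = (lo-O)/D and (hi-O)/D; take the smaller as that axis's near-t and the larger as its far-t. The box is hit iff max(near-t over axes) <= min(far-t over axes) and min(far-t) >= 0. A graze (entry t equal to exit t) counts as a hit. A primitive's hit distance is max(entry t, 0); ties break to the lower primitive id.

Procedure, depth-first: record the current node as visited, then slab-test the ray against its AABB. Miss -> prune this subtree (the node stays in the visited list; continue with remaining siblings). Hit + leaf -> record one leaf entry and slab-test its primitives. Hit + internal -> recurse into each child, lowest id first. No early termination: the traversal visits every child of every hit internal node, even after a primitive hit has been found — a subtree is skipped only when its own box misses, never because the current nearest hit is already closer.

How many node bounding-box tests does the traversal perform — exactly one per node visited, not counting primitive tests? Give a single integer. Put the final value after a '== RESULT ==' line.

Walk:
N0 x:[29/3,64/3] y:[2,41/2] z:[16/3,19] -> hit [29/3,19], descend [3, 9]
  N3 x:[12,64/3] y:[8,41/2] z:[14,19] -> hit [14,19], descend [1, 2]
    N1 x:[59/3,64/3] y:[8,41/2] z:[46/3,52/3] -> miss, prune
    N2 x:[12,43/3] y:[10,15] z:[14,19] -> hit [14,43/3], descend [6, 7]
      N6 x:[38/3,43/3] y:[10,14] z:[14,16] -> hit [14,14] leaf, test {P2(miss), P3(miss)}
      N7 x:[12,37/3] y:[14,15] z:[17,19] -> miss, prune
  N9 x:[29/3,59/3] y:[2,35/2] z:[16/3,43/3] -> hit [29/3,43/3], descend [8, 12]
    N8 x:[29/3,59/3] y:[2,11] z:[16/3,13] -> hit [29/3,11], descend [4, 5]
      N4 x:[29/3,19] y:[17/2,11] z:[32/3,13] -> hit [32/3,11] leaf, test {P9(miss), P10(miss)}
      N5 x:[18,59/3] y:[2,5] z:[16/3,22/3] -> miss, prune
    N12 x:[12,47/3] y:[15,35/2] z:[25/3,43/3] -> miss, prune

order=[0, 3, 1, 2, 6, 7, 9, 8, 4, 5, 12]  |boxes|=11  |leaves|=2  hit=miss

== RESULT ==
11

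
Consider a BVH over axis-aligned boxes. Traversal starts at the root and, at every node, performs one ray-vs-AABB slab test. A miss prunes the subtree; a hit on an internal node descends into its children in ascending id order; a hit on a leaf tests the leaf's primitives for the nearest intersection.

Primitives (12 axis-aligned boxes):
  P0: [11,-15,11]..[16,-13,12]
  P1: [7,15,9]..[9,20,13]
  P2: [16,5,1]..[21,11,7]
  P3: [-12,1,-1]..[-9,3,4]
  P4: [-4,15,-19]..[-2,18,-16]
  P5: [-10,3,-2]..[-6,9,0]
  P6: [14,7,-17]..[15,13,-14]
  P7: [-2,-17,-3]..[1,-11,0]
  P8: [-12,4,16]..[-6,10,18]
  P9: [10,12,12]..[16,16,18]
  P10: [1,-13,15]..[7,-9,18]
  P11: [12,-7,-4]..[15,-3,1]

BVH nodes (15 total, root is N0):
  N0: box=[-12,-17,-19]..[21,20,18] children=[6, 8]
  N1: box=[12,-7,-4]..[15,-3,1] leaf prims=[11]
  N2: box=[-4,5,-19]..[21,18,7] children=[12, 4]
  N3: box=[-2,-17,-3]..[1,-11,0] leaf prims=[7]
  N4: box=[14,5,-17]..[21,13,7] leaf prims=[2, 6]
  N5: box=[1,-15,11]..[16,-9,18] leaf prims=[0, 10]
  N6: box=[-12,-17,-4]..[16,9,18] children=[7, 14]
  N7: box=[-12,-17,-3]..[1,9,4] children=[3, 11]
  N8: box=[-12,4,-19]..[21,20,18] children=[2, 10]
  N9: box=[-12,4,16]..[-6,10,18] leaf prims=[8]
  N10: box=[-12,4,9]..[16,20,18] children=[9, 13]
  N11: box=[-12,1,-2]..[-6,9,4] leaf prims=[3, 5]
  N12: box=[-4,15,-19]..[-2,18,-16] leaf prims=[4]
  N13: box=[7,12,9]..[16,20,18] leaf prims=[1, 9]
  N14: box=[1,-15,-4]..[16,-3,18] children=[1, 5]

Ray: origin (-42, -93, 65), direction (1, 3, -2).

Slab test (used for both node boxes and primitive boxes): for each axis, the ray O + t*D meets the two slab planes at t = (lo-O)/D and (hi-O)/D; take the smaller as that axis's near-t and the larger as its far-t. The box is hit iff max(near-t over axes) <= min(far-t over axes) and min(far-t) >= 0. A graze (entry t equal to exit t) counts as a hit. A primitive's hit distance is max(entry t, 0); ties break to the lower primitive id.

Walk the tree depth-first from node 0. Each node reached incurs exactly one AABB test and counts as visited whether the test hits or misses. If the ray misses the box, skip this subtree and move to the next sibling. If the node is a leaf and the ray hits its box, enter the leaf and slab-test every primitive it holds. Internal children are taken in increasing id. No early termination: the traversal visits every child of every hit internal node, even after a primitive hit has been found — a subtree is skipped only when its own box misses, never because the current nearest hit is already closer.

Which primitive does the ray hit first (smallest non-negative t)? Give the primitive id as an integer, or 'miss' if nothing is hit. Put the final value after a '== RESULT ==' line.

Trace the traversal:
N0 x:[30,63] y:[76/3,113/3] z:[47/2,42] -> hit [30,113/3], descend [6, 8]
  N6 x:[30,58] y:[76/3,34] z:[47/2,69/2] -> hit [30,34], descend [7, 14]
    N7 x:[30,43] y:[76/3,34] z:[61/2,34] -> hit [61/2,34], descend [3, 11]
      N3 x:[40,43] y:[76/3,82/3] z:[65/2,34] -> miss, prune
      N11 x:[30,36] y:[94/3,34] z:[61/2,67/2] -> hit [94/3,67/2] leaf, test {P3@t=94/3, P5@t=65/2}
    N14 x:[43,58] y:[26,30] z:[47/2,69/2] -> miss, prune
  N8 x:[30,63] y:[97/3,113/3] z:[47/2,42] -> hit [97/3,113/3], descend [2, 10]
    N2 x:[38,63] y:[98/3,37] z:[29,42] -> miss, prune
    N10 x:[30,58] y:[97/3,113/3] z:[47/2,28] -> miss, prune

Visited [0, 6, 7, 3, 11, 14, 8, 2, 10]. Tests: 9 box, 1 leaf. Nearest: P3.

== RESULT ==
3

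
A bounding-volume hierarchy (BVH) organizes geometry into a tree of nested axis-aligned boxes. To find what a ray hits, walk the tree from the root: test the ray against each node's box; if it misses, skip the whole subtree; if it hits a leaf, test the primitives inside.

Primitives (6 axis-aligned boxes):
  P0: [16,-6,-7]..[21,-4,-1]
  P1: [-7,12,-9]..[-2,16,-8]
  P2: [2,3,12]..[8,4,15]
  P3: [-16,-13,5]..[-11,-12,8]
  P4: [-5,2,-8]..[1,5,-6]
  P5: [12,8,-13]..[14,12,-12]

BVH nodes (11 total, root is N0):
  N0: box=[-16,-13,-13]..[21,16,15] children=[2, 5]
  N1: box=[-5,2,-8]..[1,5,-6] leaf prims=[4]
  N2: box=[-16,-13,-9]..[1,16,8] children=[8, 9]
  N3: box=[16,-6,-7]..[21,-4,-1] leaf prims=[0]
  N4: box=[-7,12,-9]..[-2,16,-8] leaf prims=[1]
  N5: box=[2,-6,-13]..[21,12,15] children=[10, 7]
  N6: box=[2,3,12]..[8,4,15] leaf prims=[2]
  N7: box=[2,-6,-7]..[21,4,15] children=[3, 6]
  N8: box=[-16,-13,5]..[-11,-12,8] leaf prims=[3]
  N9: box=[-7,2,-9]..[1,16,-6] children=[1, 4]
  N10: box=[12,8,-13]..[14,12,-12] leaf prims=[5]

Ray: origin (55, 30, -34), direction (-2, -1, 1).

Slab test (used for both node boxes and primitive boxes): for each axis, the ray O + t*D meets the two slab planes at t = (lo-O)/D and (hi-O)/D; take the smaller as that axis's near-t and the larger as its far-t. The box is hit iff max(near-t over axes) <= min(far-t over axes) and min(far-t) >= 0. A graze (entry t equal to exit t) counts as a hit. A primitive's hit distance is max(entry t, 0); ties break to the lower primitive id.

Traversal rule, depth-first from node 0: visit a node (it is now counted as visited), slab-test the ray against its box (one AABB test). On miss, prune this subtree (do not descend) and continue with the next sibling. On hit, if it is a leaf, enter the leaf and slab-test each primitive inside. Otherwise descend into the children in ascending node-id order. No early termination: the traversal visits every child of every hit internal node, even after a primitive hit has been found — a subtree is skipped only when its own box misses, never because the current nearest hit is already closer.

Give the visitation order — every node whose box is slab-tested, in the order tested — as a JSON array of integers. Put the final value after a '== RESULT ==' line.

Traverse from the root:
N0 x:[17,71/2] y:[14,43] z:[21,49] -> hit [21,71/2], descend [2, 5]
  N2 x:[27,71/2] y:[14,43] z:[25,42] -> hit [27,71/2], descend [8, 9]
    N8 x:[33,71/2] y:[42,43] z:[39,42] -> miss, prune
    N9 x:[27,31] y:[14,28] z:[25,28] -> hit [27,28], descend [1, 4]
      N1 x:[27,30] y:[25,28] z:[26,28] -> hit [27,28] leaf, test {P4@t=27}
      N4 x:[57/2,31] y:[14,18] z:[25,26] -> miss, prune
  N5 x:[17,53/2] y:[18,36] z:[21,49] -> hit [21,53/2], descend [7, 10]
    N7 x:[17,53/2] y:[26,36] z:[27,49] -> miss, prune
    N10 x:[41/2,43/2] y:[18,22] z:[21,22] -> hit [21,43/2] leaf, test {P5@t=21}

order=[0, 2, 8, 9, 1, 4, 5, 7, 10]  |boxes|=9  |leaves|=2  hit=P5

== RESULT ==
[0, 2, 8, 9, 1, 4, 5, 7, 10]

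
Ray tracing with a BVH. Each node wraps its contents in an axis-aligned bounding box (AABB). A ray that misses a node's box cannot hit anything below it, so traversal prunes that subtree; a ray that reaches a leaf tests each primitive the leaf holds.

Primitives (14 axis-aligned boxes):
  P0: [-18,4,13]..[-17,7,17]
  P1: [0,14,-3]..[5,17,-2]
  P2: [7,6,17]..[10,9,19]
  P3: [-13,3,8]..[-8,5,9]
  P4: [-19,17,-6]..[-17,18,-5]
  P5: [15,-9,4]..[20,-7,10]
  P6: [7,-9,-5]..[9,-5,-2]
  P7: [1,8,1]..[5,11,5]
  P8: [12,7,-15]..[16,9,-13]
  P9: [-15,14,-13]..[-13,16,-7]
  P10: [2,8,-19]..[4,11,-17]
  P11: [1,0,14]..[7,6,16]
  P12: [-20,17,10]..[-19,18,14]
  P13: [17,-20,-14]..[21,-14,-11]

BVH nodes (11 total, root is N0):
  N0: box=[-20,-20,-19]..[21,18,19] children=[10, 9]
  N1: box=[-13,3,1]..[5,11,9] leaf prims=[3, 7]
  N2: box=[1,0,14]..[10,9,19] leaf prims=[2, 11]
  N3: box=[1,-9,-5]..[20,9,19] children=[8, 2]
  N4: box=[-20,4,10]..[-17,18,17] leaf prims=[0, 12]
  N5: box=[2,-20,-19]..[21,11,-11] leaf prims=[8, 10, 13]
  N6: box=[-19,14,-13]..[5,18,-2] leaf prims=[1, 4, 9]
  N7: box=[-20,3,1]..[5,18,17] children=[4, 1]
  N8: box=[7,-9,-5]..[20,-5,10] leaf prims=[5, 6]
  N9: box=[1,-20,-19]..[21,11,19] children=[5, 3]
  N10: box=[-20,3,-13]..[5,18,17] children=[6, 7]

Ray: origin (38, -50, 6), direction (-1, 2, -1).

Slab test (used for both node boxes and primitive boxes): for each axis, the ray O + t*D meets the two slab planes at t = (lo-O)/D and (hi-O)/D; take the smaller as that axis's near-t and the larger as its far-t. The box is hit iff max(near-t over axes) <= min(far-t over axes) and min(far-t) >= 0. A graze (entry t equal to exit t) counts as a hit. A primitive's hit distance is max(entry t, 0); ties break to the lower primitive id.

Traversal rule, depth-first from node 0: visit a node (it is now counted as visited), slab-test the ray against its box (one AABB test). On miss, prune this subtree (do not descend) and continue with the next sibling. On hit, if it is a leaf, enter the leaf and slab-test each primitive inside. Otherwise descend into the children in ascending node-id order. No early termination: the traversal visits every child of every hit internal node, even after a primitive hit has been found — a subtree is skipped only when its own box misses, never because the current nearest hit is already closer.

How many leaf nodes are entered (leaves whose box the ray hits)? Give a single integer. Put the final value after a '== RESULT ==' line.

Walk:
N0 x:[17,58] y:[15,34] z:[-13,25] -> hit [17,25], descend [9, 10]
  N9 x:[17,37] y:[15,61/2] z:[-13,25] -> hit [17,25], descend [3, 5]
    N3 x:[18,37] y:[41/2,59/2] z:[-13,11] -> miss, prune
    N5 x:[17,36] y:[15,61/2] z:[17,25] -> hit [17,25] leaf, test {P8(miss), P10(miss), P13@t=17}
  N10 x:[33,58] y:[53/2,34] z:[-11,19] -> miss, prune

order=[0, 9, 3, 5, 10]  |boxes|=5  |leaves|=1  hit=P13

== RESULT ==
1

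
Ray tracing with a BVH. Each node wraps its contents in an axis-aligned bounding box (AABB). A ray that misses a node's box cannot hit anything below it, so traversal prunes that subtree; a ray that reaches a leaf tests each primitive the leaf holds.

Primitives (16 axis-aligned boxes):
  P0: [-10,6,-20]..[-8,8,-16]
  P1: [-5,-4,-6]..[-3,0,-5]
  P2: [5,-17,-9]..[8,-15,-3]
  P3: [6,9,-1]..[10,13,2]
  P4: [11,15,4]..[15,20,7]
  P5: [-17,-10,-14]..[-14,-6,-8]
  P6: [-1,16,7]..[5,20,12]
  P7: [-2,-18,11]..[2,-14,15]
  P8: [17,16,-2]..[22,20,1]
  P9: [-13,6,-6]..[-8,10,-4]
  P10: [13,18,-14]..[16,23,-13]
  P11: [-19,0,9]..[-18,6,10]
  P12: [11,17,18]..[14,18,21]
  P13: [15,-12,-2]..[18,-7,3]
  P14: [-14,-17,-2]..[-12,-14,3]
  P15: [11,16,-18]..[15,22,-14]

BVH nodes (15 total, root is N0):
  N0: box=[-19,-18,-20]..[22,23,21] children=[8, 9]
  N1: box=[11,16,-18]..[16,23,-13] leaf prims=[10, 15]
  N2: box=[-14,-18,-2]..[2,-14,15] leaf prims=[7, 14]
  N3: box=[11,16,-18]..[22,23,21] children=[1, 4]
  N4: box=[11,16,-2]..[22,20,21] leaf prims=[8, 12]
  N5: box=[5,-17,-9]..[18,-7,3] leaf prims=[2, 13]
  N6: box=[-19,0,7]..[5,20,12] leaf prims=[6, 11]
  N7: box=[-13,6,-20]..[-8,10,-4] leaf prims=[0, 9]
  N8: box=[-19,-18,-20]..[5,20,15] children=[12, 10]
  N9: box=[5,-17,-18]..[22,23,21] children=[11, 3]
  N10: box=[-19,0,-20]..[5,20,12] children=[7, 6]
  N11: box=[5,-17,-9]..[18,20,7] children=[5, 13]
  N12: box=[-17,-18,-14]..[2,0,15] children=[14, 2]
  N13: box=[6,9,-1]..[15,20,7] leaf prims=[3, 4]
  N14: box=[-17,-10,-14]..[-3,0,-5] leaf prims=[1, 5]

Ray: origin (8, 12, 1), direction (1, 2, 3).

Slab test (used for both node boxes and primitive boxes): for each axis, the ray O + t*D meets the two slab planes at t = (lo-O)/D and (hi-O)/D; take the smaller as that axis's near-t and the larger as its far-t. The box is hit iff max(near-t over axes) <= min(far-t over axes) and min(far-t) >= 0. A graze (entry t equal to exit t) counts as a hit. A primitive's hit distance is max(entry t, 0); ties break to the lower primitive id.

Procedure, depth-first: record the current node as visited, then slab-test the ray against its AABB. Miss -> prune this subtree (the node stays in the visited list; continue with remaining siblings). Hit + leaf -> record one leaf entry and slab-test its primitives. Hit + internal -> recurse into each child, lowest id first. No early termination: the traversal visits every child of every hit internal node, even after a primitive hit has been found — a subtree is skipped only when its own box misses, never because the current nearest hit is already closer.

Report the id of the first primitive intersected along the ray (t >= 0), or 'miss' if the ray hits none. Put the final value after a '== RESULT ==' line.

Traverse from the root:
N0 x:[-27,14] y:[-15,11/2] z:[-7,20/3] -> hit [-7,11/2], descend [8, 9]
  N8 x:[-27,-3] y:[-15,4] z:[-7,14/3] -> miss, prune
  N9 x:[-3,14] y:[-29/2,11/2] z:[-19/3,20/3] -> hit [-3,11/2], descend [3, 11]
    N3 x:[3,14] y:[2,11/2] z:[-19/3,20/3] -> hit [3,11/2], descend [1, 4]
      N1 x:[3,8] y:[2,11/2] z:[-19/3,-14/3] -> miss, prune
      N4 x:[3,14] y:[2,4] z:[-1,20/3] -> hit [3,4] leaf, test {P8(miss), P12(miss)}
    N11 x:[-3,10] y:[-29/2,4] z:[-10/3,2] -> hit [-3,2], descend [5, 13]
      N5 x:[-3,10] y:[-29/2,-19/2] z:[-10/3,2/3] -> miss, prune
      N13 x:[-2,7] y:[-3/2,4] z:[-2/3,2] -> hit [-2/3,2] leaf, test {P3@t=0, P4(miss)}

order=[0, 8, 9, 3, 1, 4, 11, 5, 13]  |boxes|=9  |leaves|=2  hit=P3

== RESULT ==
3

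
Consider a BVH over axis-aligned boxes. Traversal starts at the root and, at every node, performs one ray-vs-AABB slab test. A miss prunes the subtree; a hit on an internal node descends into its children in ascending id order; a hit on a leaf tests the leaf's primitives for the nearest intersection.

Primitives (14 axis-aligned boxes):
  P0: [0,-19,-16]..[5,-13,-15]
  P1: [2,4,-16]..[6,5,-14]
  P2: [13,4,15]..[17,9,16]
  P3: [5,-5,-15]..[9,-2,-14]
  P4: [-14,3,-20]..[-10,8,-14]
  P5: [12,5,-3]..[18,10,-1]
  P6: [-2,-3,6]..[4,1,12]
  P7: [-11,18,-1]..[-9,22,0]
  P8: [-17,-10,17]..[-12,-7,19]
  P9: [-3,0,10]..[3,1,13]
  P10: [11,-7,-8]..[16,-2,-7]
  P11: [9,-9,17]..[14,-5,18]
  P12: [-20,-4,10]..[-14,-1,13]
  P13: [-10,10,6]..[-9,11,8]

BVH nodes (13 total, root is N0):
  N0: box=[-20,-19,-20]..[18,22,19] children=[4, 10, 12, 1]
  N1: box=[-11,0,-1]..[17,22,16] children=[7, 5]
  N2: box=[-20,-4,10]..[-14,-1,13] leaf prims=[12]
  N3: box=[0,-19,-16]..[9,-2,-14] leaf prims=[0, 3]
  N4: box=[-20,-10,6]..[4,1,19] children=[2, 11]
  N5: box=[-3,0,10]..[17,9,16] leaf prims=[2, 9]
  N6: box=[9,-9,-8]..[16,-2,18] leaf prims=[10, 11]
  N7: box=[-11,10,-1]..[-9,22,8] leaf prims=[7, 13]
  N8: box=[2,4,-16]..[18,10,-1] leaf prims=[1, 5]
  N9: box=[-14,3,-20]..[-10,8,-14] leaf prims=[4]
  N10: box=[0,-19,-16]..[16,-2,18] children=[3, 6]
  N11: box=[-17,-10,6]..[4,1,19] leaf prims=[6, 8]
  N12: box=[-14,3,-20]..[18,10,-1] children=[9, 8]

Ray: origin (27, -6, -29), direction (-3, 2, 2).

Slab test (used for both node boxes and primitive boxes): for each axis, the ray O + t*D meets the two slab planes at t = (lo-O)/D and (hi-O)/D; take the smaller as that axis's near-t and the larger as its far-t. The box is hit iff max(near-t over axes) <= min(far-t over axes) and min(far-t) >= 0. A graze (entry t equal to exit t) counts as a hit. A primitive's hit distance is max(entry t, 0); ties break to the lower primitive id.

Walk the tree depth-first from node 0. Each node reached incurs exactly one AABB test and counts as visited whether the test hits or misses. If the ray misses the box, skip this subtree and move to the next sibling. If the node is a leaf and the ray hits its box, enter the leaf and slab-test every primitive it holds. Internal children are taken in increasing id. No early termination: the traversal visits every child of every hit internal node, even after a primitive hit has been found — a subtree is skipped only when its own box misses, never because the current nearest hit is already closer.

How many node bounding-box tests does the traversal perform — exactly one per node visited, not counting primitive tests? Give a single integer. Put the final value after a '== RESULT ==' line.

Walk:
N0 x:[3,47/3] y:[-13/2,14] z:[9/2,24] -> hit [9/2,14], descend [1, 4, 10, 12]
  N1 x:[10/3,38/3] y:[3,14] z:[14,45/2] -> miss, prune
  N4 x:[23/3,47/3] y:[-2,7/2] z:[35/2,24] -> miss, prune
  N10 x:[11/3,9] y:[-13/2,2] z:[13/2,47/2] -> miss, prune
  N12 x:[3,41/3] y:[9/2,8] z:[9/2,14] -> hit [9/2,8], descend [8, 9]
    N8 x:[3,25/3] y:[5,8] z:[13/2,14] -> hit [13/2,8] leaf, test {P1(miss), P5(miss)}
    N9 x:[37/3,41/3] y:[9/2,7] z:[9/2,15/2] -> miss, prune

Summary -> nodes [0, 1, 4, 10, 12, 8, 9]; box-tests=7; leaf-entries=1; first=miss

== RESULT ==
7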